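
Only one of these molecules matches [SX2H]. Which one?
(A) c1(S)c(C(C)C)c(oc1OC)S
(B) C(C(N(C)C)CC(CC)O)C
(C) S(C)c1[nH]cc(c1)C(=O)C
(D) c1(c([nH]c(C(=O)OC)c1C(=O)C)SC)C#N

A

[SX2H] describes an aliphatic sulfur with two connections, one being H (a thiol).
(A) contains a thiol (-SH), which satisfies every atom and bond constraint.
(B) has a hydroxyl group (-OH) but it is an -OH, not an -SH.
(C) has a methylthio ether (-SCH3) but the sulfur has H0 (bonded to two carbons), not H1.
(D) has a methylthio ether (-SCH3) but the sulfur has H0 (bonded to two carbons), not H1.
So the answer is (A).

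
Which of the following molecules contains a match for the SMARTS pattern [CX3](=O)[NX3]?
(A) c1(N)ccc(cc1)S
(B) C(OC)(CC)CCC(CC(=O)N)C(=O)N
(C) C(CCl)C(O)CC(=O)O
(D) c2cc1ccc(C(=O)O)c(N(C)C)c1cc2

B

[CX3](=O)[NX3] describes a carbonyl carbon bonded to a trivalent nitrogen (an amide).
(A) has a primary amino group (-NH2) but the -NH2 is not attached to a carbonyl carbon.
(B) contains a primary amide (-C(=O)NH2), which satisfies every atom and bond constraint.
(C) has a carboxylic acid group (-C(=O)OH) but the carbonyl is bonded to O, not to an NX3 nitrogen.
(D) has a carboxylic acid group (-C(=O)OH) but the carbonyl is bonded to O, not to an NX3 nitrogen.
So the answer is (B).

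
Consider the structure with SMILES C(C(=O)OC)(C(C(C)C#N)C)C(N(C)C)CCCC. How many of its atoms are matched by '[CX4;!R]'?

13

Check the 19 heavy atoms by environment: 13× C (X4, acyclic) → match; 1× N (X3, acyclic) → no; 1× C (X2, acyclic) → no; 1× N (X1, acyclic) → no; 1× C (X3, acyclic) → no; 1× O (X1, acyclic) → no; 1× O (X2, acyclic) → no.
That gives 13 matching atoms.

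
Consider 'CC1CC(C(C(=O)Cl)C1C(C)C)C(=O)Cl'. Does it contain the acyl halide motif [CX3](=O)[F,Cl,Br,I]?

The pattern [CX3](=O)[F,Cl,Br,I] describes a carbonyl carbon bonded to a halogen — an acyl halide.
The molecule carries an acyl chloride (-C(=O)Cl), whose atoms satisfy every constraint of the query, so the pattern matches.

Yes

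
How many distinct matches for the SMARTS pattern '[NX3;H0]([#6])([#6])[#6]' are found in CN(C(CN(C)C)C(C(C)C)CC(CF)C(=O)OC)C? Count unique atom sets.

[NX3;H0]([#6])([#6])[#6] is the SMARTS for a tertiary amine: a trivalent nitrogen with no H, bonded to three carbons.
The molecule carries 2 separate instances of a dimethylamino group (-N(CH3)2) meeting every constraint; each maps to a distinct set of atoms, giving 2 matches.

2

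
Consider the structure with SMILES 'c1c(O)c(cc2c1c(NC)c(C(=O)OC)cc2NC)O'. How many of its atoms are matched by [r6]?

10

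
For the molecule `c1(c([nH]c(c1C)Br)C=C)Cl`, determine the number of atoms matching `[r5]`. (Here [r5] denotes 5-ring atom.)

5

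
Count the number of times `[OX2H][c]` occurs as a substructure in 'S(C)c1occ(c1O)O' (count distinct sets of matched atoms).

[OX2H][c] is the SMARTS for a phenol: a hydroxyl oxygen attached to an aromatic carbon.
The molecule carries 2 separate instances of a hydroxyl group (-OH) meeting every constraint; each maps to a distinct set of atoms, giving 2 matches.

2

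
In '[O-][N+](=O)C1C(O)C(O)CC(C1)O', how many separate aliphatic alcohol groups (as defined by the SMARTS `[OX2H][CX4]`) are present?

3

[OX2H][CX4] is the SMARTS for an aliphatic alcohol: a hydroxyl oxygen bound to an sp3 (X4) carbon.
The molecule carries 3 separate instances of a hydroxyl group (-OH) meeting every constraint; each maps to a distinct set of atoms, giving 3 matches.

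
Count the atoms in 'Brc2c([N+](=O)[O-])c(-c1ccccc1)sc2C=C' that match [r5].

Check the 17 heavy atoms by environment: 1× s (aromatic, in 5-ring) → match; 4× c (aromatic, in 5-ring) → match; 1× N (charge +1, acyclic) → no; 1× O (charge -1, acyclic) → no; 1× O (acyclic) → no; 6× c (aromatic, in 6-ring) → no; 1× Br (acyclic) → no; 2× C (acyclic) → no.
Summing the matching environments: 1 + 4 = 5 matching atoms.

5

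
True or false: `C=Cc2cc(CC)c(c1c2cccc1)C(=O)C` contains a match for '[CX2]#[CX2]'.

False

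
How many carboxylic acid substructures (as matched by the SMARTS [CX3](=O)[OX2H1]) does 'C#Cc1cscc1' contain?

0

[CX3](=O)[OX2H1] is the SMARTS for a carboxylic acid: an sp2 carbon double-bonded to O and single-bonded to an -OH oxygen.
No fragment in the molecule satisfies every constraint, giving 0 matches.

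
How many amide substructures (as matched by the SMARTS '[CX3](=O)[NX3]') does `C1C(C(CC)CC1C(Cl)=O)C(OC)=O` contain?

0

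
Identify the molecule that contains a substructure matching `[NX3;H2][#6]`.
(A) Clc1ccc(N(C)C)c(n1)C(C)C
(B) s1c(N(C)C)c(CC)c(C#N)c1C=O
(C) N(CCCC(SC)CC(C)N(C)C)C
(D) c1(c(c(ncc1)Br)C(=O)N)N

D

[NX3;H2][#6] describes a trivalent nitrogen with two H attached to carbon (a primary amine).
(A) has a dimethylamino group (-N(CH3)2) but the nitrogen has H0, not H2.
(B) has a dimethylamino group (-N(CH3)2) but the nitrogen has H0, not H2.
(C) has a dimethylamino group (-N(CH3)2) but the nitrogen has H0, not H2.
(D) contains a primary amino group (-NH2), which satisfies every atom and bond constraint.
So the answer is (D).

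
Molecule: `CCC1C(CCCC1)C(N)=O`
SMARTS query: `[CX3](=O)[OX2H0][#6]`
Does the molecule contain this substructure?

No

The pattern [CX3](=O)[OX2H0][#6] describes a carbonyl carbon bonded to an oxygen that is itself bonded to carbon (no H on that O) — an ester.
The closest candidate here is a primary amide (-C(=O)NH2), but the carbonyl is bonded to N, not to an O-C linkage. No other fragment satisfies the full query, so there is no match.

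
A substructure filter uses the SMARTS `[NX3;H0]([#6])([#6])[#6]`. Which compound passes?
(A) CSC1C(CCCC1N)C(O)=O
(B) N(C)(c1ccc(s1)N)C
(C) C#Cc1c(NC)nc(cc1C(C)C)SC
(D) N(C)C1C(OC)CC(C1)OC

B

[NX3;H0]([#6])([#6])[#6] describes a trivalent nitrogen with no H, bonded to three carbons (a tertiary amine).
(A) has a primary amino group (-NH2) but the nitrogen has H2, not H0 with three carbons.
(B) contains a dimethylamino group (-N(CH3)2), which satisfies every atom and bond constraint.
(C) has an N-methylamino group (-NHCH3) but the nitrogen still has one H (H1), not H0.
(D) has an N-methylamino group (-NHCH3) but the nitrogen still has one H (H1), not H0.
So the answer is (B).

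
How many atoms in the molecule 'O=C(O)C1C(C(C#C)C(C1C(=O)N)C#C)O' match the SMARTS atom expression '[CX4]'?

The query [CX4] means: C with X4: aliphatic carbon with exactly 4 total connections (bonds + H).
Check the 16 heavy atoms by environment: 5× C (X4) → match; 4× C (X2) → no; 2× C (X3) → no; 2× O (X1) → no; 2× O (X2) → no; 1× N (X3) → no.
That gives 5 matching atoms.

5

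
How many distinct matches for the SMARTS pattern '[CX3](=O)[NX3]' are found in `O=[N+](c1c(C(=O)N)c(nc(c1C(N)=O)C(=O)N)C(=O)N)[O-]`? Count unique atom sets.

4

[CX3](=O)[NX3] is the SMARTS for an amide: a carbonyl carbon bonded to a trivalent nitrogen.
The molecule carries 4 separate instances of a primary amide (-C(=O)NH2) meeting every constraint; each maps to a distinct set of atoms, giving 4 matches.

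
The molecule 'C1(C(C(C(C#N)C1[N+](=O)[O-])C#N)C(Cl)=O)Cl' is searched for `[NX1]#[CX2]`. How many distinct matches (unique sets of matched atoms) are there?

[NX1]#[CX2] is the SMARTS for a nitrile: a nitrogen triple-bonded to a two-connected carbon.
The molecule carries 2 separate instances of a nitrile (-C#N) meeting every constraint; each maps to a distinct set of atoms, giving 2 matches.

2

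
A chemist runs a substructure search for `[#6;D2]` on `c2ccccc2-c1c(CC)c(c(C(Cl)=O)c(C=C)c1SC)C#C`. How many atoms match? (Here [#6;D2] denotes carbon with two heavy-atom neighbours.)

8

Check the 23 heavy atoms by environment: 7× c (aromatic, D3) → no; 5× c (aromatic, D2) → match; 1× S (D2) → no; 4× C (D1) → no; 1× C (D3) → no; 1× O (D1) → no; 1× Cl (D1) → no; 3× C (D2) → match.
Summing the matching environments: 5 + 3 = 8 matching atoms.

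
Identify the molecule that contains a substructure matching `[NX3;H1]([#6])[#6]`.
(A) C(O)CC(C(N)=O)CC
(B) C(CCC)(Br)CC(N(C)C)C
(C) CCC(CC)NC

C

[NX3;H1]([#6])[#6] describes a trivalent nitrogen with one H, bonded to two carbons (a secondary amine).
(A) has a primary amide (-C(=O)NH2) but the -C(=O)NH2 nitrogen has H2, not H1.
(B) has a dimethylamino group (-N(CH3)2) but the nitrogen has H0, not H1.
(C) contains an N-methylamino group (-NHCH3), which satisfies every atom and bond constraint.
So the answer is (C).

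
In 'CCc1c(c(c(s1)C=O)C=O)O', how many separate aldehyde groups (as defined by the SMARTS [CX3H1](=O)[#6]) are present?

[CX3H1](=O)[#6] is the SMARTS for an aldehyde: an sp2 carbon with one H, double-bonded to O and single-bonded to carbon.
The molecule carries 2 separate instances of an aldehyde (-CHO) meeting every constraint; each maps to a distinct set of atoms, giving 2 matches.

2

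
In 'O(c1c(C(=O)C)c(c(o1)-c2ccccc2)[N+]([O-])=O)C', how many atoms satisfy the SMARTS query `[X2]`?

2

The query [X2] means: any atom with exactly two total connections (bonds + H).
Check the 19 heavy atoms by environment: 1× o (aromatic, X2) → match; 10× c (aromatic, X3) → no; 1× C (X3) → no; 2× O (X1) → no; 2× C (X4) → no; 1× O (X2) → match; 1× N (charge +1, X3) → no; 1× O (charge -1, X1) → no.
Summing the matching environments: 1 + 1 = 2 matching atoms.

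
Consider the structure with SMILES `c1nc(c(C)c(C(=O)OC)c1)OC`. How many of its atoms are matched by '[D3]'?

4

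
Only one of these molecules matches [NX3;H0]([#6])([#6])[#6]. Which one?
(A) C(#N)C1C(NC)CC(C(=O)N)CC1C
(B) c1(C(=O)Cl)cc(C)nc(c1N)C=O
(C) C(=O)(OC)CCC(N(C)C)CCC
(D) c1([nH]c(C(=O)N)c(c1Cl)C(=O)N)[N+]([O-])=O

[NX3;H0]([#6])([#6])[#6] describes a trivalent nitrogen with no H, bonded to three carbons (a tertiary amine).
(A) has an N-methylamino group (-NHCH3) but the nitrogen still has one H (H1), not H0.
(B) has a primary amino group (-NH2) but the nitrogen has H2, not H0 with three carbons.
(C) contains a dimethylamino group (-N(CH3)2), which satisfies every atom and bond constraint.
(D) has a primary amide (-C(=O)NH2) but the amide nitrogen has H2 and only one carbon neighbour.
So the answer is (C).

C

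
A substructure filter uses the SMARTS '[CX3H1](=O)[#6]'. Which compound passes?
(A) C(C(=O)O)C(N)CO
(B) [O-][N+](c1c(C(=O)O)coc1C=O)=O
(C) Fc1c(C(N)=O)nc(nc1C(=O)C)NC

B

[CX3H1](=O)[#6] describes an sp2 carbon with one H, double-bonded to O and single-bonded to carbon (an aldehyde).
(A) has a carboxylic acid group (-C(=O)OH) but the carbonyl carbon has H0 and is bonded to O, not H1.
(B) contains an aldehyde (-CHO), which satisfies every atom and bond constraint.
(C) has an acetyl/ketone group (-C(=O)CH3) but the carbonyl carbon has H0 (two carbon neighbours), not H1.
So the answer is (B).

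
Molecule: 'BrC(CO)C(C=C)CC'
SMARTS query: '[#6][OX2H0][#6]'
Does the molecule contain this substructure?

The pattern [#6][OX2H0][#6] describes an aliphatic oxygen bridging two carbons with no H on the oxygen — an ether.
The closest candidate here is a hydroxyl group (-OH), but the oxygen has H1, not H0 bridging two carbons. No other fragment satisfies the full query, so there is no match.

No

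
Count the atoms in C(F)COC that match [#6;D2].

2

Check the 5 heavy atoms by environment: 2× C (D2) → match; 1× O (D2) → no; 1× C (D1) → no; 1× F (D1) → no.
That gives 2 matching atoms.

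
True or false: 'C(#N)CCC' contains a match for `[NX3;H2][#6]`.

False

The pattern [NX3;H2][#6] describes a trivalent nitrogen with two H attached to carbon — a primary amine.
The closest candidate here is a nitrile (-C#N), but the nitrogen is NX1 (triple-bonded), not NX3 with two H. No other fragment satisfies the full query, so there is no match.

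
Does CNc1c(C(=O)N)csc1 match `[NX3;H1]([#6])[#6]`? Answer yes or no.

Yes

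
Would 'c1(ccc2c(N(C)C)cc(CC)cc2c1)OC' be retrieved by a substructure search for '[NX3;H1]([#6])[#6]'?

The pattern [NX3;H1]([#6])[#6] describes a trivalent nitrogen with one H, bonded to two carbons — a secondary amine.
The closest candidate here is a dimethylamino group (-N(CH3)2), but the nitrogen has H0, not H1. No other fragment satisfies the full query, so there is no match.

No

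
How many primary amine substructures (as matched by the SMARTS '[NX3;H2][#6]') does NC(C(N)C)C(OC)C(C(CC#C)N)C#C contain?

3

[NX3;H2][#6] is the SMARTS for a primary amine: a trivalent nitrogen with two H attached to carbon.
The molecule carries 3 separate instances of a primary amino group (-NH2) meeting every constraint; each maps to a distinct set of atoms, giving 3 matches.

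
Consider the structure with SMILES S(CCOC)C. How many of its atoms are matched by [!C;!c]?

The query [!C;!c] means: neither aliphatic nor aromatic carbon — same as [!#6].
Check the 6 heavy atoms by environment: 4× C → no; 1× O → match; 1× S → match.
Summing the matching environments: 1 + 1 = 2 matching atoms.

2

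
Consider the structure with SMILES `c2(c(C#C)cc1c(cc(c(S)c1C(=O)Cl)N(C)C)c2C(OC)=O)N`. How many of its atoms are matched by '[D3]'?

The query [D3] means: atom with exactly three heavy-atom neighbours.
Check the 24 heavy atoms by environment: 8× c (aromatic, D3) → match; 2× c (aromatic, D2) → no; 2× C (D3) → match; 2× O (D1) → no; 1× Cl (D1) → no; 1× C (D2) → no; 4× C (D1) → no; 1× N (D3) → match; 1× S (D1) → no; 1× O (D2) → no; 1× N (D1) → no.
Summing the matching environments: 8 + 2 + 1 = 11 matching atoms.

11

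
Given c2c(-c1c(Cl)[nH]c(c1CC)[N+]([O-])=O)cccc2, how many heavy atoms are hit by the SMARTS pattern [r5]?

Check the 17 heavy atoms by environment: 1× n (aromatic, in 5-ring) → match; 4× c (aromatic, in 5-ring) → match; 1× N (charge +1, acyclic) → no; 1× O (charge -1, acyclic) → no; 1× O (acyclic) → no; 2× C (acyclic) → no; 6× c (aromatic, in 6-ring) → no; 1× Cl (acyclic) → no.
Summing the matching environments: 1 + 4 = 5 matching atoms.

5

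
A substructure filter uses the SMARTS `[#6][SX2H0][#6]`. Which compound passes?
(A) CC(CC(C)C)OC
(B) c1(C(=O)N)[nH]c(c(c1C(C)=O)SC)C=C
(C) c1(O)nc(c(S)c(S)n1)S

[#6][SX2H0][#6] describes an aliphatic sulfur bridging two carbons with no H on the sulfur (a thioether).
(A) has a methoxy ether (-OCH3) but the bridging atom is O, not S.
(B) contains a methylthio ether (-SCH3), which satisfies every atom and bond constraint.
(C) has a thiol (-SH) but the sulfur has H1, not H0 bridging two carbons.
So the answer is (B).

B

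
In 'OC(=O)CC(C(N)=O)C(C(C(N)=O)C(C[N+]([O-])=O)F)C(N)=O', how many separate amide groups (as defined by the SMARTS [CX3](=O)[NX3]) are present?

[CX3](=O)[NX3] is the SMARTS for an amide: a carbonyl carbon bonded to a trivalent nitrogen.
The molecule carries 3 separate instances of a primary amide (-C(=O)NH2) meeting every constraint; each maps to a distinct set of atoms, giving 3 matches.

3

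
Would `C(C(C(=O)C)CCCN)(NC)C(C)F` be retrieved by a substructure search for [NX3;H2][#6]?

The pattern [NX3;H2][#6] describes a trivalent nitrogen with two H attached to carbon — a primary amine.
The molecule carries a primary amino group (-NH2), whose atoms satisfy every constraint of the query, so the pattern matches.

Yes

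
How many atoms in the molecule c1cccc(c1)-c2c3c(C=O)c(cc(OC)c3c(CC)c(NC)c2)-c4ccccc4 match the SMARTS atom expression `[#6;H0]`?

10

The query [#6;H0] means: any carbon with no attached hydrogen.
Check the 30 heavy atoms by environment: 10× c (aromatic, H0) → match; 12× c (aromatic, H1) → no; 1× C (H2) → no; 3× C (H3) → no; 2× O (H0) → no; 1× N (H1) → no; 1× C (H1) → no.
That gives 10 matching atoms.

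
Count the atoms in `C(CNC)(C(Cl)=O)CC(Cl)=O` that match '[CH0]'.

2

The query [CH0] means: aliphatic carbon with no attached hydrogen.
Check the 11 heavy atoms by environment: 2× C (H2) → no; 1× C (H1) → no; 1× N (H1) → no; 1× C (H3) → no; 2× C (H0) → match; 2× O (H0) → no; 2× Cl (H0) → no.
That gives 2 matching atoms.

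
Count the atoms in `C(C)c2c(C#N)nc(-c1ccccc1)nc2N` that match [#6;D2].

The query [#6;D2] means: any carbon bonded to exactly two heavy atoms.
Check the 17 heavy atoms by environment: 2× n (aromatic, D2) → no; 5× c (aromatic, D3) → no; 2× C (D2) → match; 2× N (D1) → no; 5× c (aromatic, D2) → match; 1× C (D1) → no.
Summing the matching environments: 2 + 5 = 7 matching atoms.

7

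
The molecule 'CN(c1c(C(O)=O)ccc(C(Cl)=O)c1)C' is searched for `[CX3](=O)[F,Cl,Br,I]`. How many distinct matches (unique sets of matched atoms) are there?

[CX3](=O)[F,Cl,Br,I] is the SMARTS for an acyl halide: a carbonyl carbon bonded to a halogen.
Exactly one fragment in the molecule meets all constraints, giving 1 match.

1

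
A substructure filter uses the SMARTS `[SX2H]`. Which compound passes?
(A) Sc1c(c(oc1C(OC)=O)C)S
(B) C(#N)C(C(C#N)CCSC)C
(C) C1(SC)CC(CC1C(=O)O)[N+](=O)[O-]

A

[SX2H] describes an aliphatic sulfur with two connections, one being H (a thiol).
(A) contains a thiol (-SH), which satisfies every atom and bond constraint.
(B) has a methylthio ether (-SCH3) but the sulfur has H0 (bonded to two carbons), not H1.
(C) has a methylthio ether (-SCH3) but the sulfur has H0 (bonded to two carbons), not H1.
So the answer is (A).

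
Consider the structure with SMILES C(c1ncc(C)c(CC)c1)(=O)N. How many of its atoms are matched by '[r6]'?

The query [r6] means: r6 matches atoms in a six-membered ring.
Check the 12 heavy atoms by environment: 1× n (aromatic, in 6-ring) → match; 5× c (aromatic, in 6-ring) → match; 4× C (acyclic) → no; 1× O (acyclic) → no; 1× N (acyclic) → no.
Summing the matching environments: 1 + 5 = 6 matching atoms.

6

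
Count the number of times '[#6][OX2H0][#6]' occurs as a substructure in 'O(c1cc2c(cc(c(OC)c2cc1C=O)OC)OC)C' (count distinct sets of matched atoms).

[#6][OX2H0][#6] is the SMARTS for an ether: an aliphatic oxygen bridging two carbons with no H on the oxygen.
The molecule carries 4 separate instances of a methoxy ether (-OCH3) meeting every constraint; each maps to a distinct set of atoms, giving 4 matches.

4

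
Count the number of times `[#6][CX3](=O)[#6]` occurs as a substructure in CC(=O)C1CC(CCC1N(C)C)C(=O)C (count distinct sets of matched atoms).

2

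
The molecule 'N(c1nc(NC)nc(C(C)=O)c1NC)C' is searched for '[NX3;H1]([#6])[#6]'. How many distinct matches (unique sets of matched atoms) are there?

[NX3;H1]([#6])[#6] is the SMARTS for a secondary amine: a trivalent nitrogen with one H, bonded to two carbons.
The molecule carries 3 separate instances of an N-methylamino group (-NHCH3) meeting every constraint; each maps to a distinct set of atoms, giving 3 matches.

3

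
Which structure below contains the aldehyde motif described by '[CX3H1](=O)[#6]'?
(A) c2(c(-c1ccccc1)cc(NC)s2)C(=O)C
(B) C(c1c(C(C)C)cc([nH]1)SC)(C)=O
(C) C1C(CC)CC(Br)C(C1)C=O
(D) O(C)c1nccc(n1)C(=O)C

[CX3H1](=O)[#6] describes an sp2 carbon with one H, double-bonded to O and single-bonded to carbon (an aldehyde).
(A) has an acetyl/ketone group (-C(=O)CH3) but the carbonyl carbon has H0 (two carbon neighbours), not H1.
(B) has an acetyl/ketone group (-C(=O)CH3) but the carbonyl carbon has H0 (two carbon neighbours), not H1.
(C) contains an aldehyde (-CHO), which satisfies every atom and bond constraint.
(D) has an acetyl/ketone group (-C(=O)CH3) but the carbonyl carbon has H0 (two carbon neighbours), not H1.
So the answer is (C).

C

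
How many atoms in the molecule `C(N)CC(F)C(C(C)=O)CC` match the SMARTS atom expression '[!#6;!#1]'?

Check the 11 heavy atoms by environment: 8× C → no; 1× F → match; 1× N → match; 1× O → match.
Summing the matching environments: 1 + 1 + 1 = 3 matching atoms.

3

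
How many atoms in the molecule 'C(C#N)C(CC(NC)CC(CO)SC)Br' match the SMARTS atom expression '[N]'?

Check the 15 heavy atoms by environment: 10× C → no; 2× N → match; 1× Br → no; 1× S → no; 1× O → no.
That gives 2 matching atoms.

2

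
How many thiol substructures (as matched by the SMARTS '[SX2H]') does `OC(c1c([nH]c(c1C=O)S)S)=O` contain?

[SX2H] is the SMARTS for a thiol: an aliphatic sulfur with two connections, one being H.
The molecule carries 2 separate instances of a thiol (-SH) meeting every constraint; each maps to a distinct set of atoms, giving 2 matches.

2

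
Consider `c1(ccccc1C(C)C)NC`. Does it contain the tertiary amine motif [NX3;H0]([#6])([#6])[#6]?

The pattern [NX3;H0]([#6])([#6])[#6] describes a trivalent nitrogen with no H, bonded to three carbons — a tertiary amine.
The closest candidate here is an N-methylamino group (-NHCH3), but the nitrogen still has one H (H1), not H0. No other fragment satisfies the full query, so there is no match.

No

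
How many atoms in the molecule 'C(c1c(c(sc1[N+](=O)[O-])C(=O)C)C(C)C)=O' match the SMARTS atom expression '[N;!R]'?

The query [N;!R] means: aliphatic nitrogen not in a ring.
Check the 16 heavy atoms by environment: 1× s (aromatic, in 5-ring) → no; 4× c (aromatic, in 5-ring) → no; 6× C (acyclic) → no; 3× O (acyclic) → no; 1× N (charge +1, acyclic) → match; 1× O (charge -1, acyclic) → no.
That gives 1 matching atom.

1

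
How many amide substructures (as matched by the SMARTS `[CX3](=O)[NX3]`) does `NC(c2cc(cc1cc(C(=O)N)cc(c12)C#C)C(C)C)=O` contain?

2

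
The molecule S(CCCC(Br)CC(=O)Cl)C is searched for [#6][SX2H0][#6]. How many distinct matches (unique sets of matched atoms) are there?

1

[#6][SX2H0][#6] is the SMARTS for a thioether: an aliphatic sulfur bridging two carbons with no H on the sulfur.
Exactly one fragment in the molecule meets all constraints, giving 1 match.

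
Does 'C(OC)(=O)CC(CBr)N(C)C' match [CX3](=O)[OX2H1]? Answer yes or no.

The pattern [CX3](=O)[OX2H1] describes an sp2 carbon double-bonded to O and single-bonded to an -OH oxygen — a carboxylic acid.
The closest candidate here is a methyl-ester group (-C(=O)OCH3), but the singly-bonded O has no H (OX2H0, not OX2H1). No other fragment satisfies the full query, so there is no match.

No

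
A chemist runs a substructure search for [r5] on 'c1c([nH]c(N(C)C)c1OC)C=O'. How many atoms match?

5

The query [r5] means: r5 matches atoms in a five-membered ring.
Check the 12 heavy atoms by environment: 1× n (aromatic, in 5-ring) → match; 4× c (aromatic, in 5-ring) → match; 1× N (acyclic) → no; 4× C (acyclic) → no; 2× O (acyclic) → no.
Summing the matching environments: 1 + 4 = 5 matching atoms.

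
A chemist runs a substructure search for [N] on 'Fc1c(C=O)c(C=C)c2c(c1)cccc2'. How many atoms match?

0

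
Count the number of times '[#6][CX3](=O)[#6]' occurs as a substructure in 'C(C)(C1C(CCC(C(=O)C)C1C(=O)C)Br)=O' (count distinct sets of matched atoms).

[#6][CX3](=O)[#6] is the SMARTS for a ketone: a carbonyl carbon (no H) flanked by two carbons.
The molecule carries 3 separate instances of an acetyl/ketone group (-C(=O)CH3) meeting every constraint; each maps to a distinct set of atoms, giving 3 matches.

3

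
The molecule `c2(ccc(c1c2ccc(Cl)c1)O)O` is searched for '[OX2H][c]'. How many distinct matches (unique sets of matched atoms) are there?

2

[OX2H][c] is the SMARTS for a phenol: a hydroxyl oxygen attached to an aromatic carbon.
The molecule carries 2 separate instances of a hydroxyl group (-OH) meeting every constraint; each maps to a distinct set of atoms, giving 2 matches.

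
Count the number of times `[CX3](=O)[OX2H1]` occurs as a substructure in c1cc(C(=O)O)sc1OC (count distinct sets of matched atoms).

[CX3](=O)[OX2H1] is the SMARTS for a carboxylic acid: an sp2 carbon double-bonded to O and single-bonded to an -OH oxygen.
Exactly one fragment in the molecule meets all constraints, giving 1 match.

1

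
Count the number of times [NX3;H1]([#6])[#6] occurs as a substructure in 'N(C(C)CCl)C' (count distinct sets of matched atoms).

1

[NX3;H1]([#6])[#6] is the SMARTS for a secondary amine: a trivalent nitrogen with one H, bonded to two carbons.
Exactly one fragment in the molecule meets all constraints, giving 1 match.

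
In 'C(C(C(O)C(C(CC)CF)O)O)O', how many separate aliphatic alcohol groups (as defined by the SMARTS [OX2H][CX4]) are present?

4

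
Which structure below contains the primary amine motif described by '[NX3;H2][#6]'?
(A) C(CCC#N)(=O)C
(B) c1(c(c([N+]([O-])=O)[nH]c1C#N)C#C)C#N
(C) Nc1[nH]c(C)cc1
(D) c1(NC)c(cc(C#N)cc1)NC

C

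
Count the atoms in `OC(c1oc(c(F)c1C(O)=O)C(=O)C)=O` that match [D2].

The query [D2] means: atom with exactly two heavy-atom neighbours.
Check the 15 heavy atoms by environment: 1× o (aromatic, D2) → match; 4× c (aromatic, D3) → no; 3× C (D3) → no; 5× O (D1) → no; 1× F (D1) → no; 1× C (D1) → no.
That gives 1 matching atom.

1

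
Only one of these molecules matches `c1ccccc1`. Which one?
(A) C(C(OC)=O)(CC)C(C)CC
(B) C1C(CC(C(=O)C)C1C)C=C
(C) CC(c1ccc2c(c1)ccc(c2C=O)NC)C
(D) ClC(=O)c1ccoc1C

C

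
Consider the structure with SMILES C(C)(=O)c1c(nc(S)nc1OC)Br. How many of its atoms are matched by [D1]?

5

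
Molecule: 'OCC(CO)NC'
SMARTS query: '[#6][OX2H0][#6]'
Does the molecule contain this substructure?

The pattern [#6][OX2H0][#6] describes an aliphatic oxygen bridging two carbons with no H on the oxygen — an ether.
The closest candidate here is a hydroxyl group (-OH), but the oxygen has H1, not H0 bridging two carbons. No other fragment satisfies the full query, so there is no match.

No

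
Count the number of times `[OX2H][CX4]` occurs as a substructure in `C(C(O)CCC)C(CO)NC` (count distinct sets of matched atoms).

2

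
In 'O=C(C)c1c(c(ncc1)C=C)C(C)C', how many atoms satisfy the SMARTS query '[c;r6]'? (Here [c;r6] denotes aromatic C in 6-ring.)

The query [c;r6] means: aromatic carbon that belongs to a six-membered ring.
Check the 14 heavy atoms by environment: 1× n (aromatic, in 6-ring) → no; 5× c (aromatic, in 6-ring) → match; 7× C (acyclic) → no; 1× O (acyclic) → no.
That gives 5 matching atoms.

5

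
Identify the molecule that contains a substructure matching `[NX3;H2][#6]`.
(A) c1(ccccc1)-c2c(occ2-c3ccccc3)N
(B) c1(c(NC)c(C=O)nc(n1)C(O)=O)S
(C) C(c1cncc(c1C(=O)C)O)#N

A

[NX3;H2][#6] describes a trivalent nitrogen with two H attached to carbon (a primary amine).
(A) contains a primary amino group (-NH2), which satisfies every atom and bond constraint.
(B) has an N-methylamino group (-NHCH3) but the nitrogen bears two carbons and only one H (H1), not H2.
(C) has a nitrile (-C#N) but the nitrogen is NX1 (triple-bonded), not NX3 with two H.
So the answer is (A).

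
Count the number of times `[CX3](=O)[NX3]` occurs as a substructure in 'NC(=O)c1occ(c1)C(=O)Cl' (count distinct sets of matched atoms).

[CX3](=O)[NX3] is the SMARTS for an amide: a carbonyl carbon bonded to a trivalent nitrogen.
Exactly one fragment in the molecule meets all constraints, giving 1 match.

1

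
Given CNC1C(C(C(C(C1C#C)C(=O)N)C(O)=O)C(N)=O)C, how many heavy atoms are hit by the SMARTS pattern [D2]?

2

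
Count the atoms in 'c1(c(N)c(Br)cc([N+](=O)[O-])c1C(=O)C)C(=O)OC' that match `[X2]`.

1

The query [X2] means: any atom with exactly two total connections (bonds + H).
Check the 18 heavy atoms by environment: 6× c (aromatic, X3) → no; 1× N (X3) → no; 2× C (X3) → no; 3× O (X1) → no; 1× O (X2) → match; 2× C (X4) → no; 1× Br (X1) → no; 1× N (charge +1, X3) → no; 1× O (charge -1, X1) → no.
That gives 1 matching atom.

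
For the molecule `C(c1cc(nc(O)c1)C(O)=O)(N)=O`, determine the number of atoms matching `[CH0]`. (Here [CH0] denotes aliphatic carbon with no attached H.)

2

Check the 13 heavy atoms by environment: 1× n (aromatic, H0) → no; 3× c (aromatic, H0) → no; 2× c (aromatic, H1) → no; 2× C (H0) → match; 2× O (H0) → no; 1× N (H2) → no; 2× O (H1) → no.
That gives 2 matching atoms.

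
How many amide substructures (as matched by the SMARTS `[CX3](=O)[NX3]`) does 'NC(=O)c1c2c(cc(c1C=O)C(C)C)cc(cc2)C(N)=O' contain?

[CX3](=O)[NX3] is the SMARTS for an amide: a carbonyl carbon bonded to a trivalent nitrogen.
The molecule carries 2 separate instances of a primary amide (-C(=O)NH2) meeting every constraint; each maps to a distinct set of atoms, giving 2 matches.

2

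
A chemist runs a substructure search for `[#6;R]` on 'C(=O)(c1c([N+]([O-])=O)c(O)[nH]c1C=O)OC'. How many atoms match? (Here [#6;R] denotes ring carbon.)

4

The query [#6;R] means: carbon that is part of a ring.
Check the 15 heavy atoms by environment: 1× n (aromatic, in 5-ring) → no; 4× c (aromatic, in 5-ring) → match; 3× C (acyclic) → no; 5× O (acyclic) → no; 1× N (charge +1, acyclic) → no; 1× O (charge -1, acyclic) → no.
That gives 4 matching atoms.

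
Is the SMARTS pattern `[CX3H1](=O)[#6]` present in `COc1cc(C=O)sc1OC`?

Yes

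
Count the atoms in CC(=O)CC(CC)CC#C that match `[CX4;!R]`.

6

The query [CX4;!R] means: aliphatic carbon with four total connections, not in a ring.
Check the 10 heavy atoms by environment: 6× C (X4, acyclic) → match; 1× C (X3, acyclic) → no; 1× O (X1, acyclic) → no; 2× C (X2, acyclic) → no.
That gives 6 matching atoms.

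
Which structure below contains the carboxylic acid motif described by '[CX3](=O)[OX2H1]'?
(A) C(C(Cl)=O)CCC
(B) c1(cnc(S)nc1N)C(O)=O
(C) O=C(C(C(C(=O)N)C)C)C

B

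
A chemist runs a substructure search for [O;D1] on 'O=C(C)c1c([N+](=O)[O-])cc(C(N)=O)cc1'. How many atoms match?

The query [O;D1] means: aliphatic oxygen bonded to exactly one heavy atom.
Check the 15 heavy atoms by environment: 3× c (aromatic, D3) → no; 3× c (aromatic, D2) → no; 2× C (D3) → no; 3× O (D1) → match; 1× N (D1) → no; 1× N (charge +1, D3) → no; 1× O (charge -1, D1) → match; 1× C (D1) → no.
Summing the matching environments: 3 + 1 = 4 matching atoms.

4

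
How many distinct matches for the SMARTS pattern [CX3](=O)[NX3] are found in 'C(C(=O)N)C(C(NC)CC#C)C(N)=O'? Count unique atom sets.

[CX3](=O)[NX3] is the SMARTS for an amide: a carbonyl carbon bonded to a trivalent nitrogen.
The molecule carries 2 separate instances of a primary amide (-C(=O)NH2) meeting every constraint; each maps to a distinct set of atoms, giving 2 matches.

2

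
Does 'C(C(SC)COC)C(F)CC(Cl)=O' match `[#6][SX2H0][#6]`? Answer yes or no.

The pattern [#6][SX2H0][#6] describes an aliphatic sulfur bridging two carbons with no H on the sulfur — a thioether.
The molecule carries a methylthio ether (-SCH3), whose atoms satisfy every constraint of the query, so the pattern matches.

Yes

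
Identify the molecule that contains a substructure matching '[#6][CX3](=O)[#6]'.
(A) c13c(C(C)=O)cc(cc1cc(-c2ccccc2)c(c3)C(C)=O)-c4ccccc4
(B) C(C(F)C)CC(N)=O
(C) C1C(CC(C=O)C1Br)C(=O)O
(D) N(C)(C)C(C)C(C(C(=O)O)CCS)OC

A

[#6][CX3](=O)[#6] describes a carbonyl carbon (no H) flanked by two carbons (a ketone).
(A) contains an acetyl/ketone group (-C(=O)CH3), which satisfies every atom and bond constraint.
(B) has a primary amide (-C(=O)NH2) but one neighbour of the carbonyl carbon is N, not C.
(C) has an aldehyde (-CHO) but the carbonyl carbon has H1, so it is not flanked by two carbons.
(D) has a carboxylic acid group (-C(=O)OH) but one neighbour of the carbonyl carbon is O, not C.
So the answer is (A).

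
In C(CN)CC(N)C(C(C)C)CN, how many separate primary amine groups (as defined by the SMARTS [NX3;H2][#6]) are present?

[NX3;H2][#6] is the SMARTS for a primary amine: a trivalent nitrogen with two H attached to carbon.
The molecule carries 3 separate instances of a primary amino group (-NH2) meeting every constraint; each maps to a distinct set of atoms, giving 3 matches.

3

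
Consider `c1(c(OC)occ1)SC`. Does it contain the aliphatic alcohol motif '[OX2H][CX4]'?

The pattern [OX2H][CX4] describes a hydroxyl oxygen bound to an sp3 (X4) carbon — an aliphatic alcohol.
The closest candidate here is a methoxy ether (-OCH3), but the oxygen has H0 (ether), not H1. No other fragment satisfies the full query, so there is no match.

No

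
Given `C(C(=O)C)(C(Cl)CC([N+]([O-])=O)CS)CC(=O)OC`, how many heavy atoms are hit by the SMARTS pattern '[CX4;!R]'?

8

Check the 18 heavy atoms by environment: 8× C (X4, acyclic) → match; 1× Cl (X1, acyclic) → no; 2× C (X3, acyclic) → no; 3× O (X1, acyclic) → no; 1× S (X2, acyclic) → no; 1× O (X2, acyclic) → no; 1× N (charge +1, X3, acyclic) → no; 1× O (charge -1, X1, acyclic) → no.
That gives 8 matching atoms.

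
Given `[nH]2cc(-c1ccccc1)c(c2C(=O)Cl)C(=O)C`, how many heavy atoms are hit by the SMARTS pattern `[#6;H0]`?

The query [#6;H0] means: any carbon with no attached hydrogen.
Check the 17 heavy atoms by environment: 1× n (aromatic, H1) → no; 6× c (aromatic, H1) → no; 4× c (aromatic, H0) → match; 2× C (H0) → match; 2× O (H0) → no; 1× Cl (H0) → no; 1× C (H3) → no.
Summing the matching environments: 4 + 2 = 6 matching atoms.

6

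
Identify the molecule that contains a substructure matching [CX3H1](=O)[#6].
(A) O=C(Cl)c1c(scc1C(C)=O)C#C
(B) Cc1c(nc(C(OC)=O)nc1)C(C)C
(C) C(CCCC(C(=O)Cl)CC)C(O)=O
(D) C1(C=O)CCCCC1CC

[CX3H1](=O)[#6] describes an sp2 carbon with one H, double-bonded to O and single-bonded to carbon (an aldehyde).
(A) has an acetyl/ketone group (-C(=O)CH3) but the carbonyl carbon has H0 (two carbon neighbours), not H1.
(B) has a methyl-ester group (-C(=O)OCH3) but the carbonyl carbon has H0, not H1.
(C) has a carboxylic acid group (-C(=O)OH) but the carbonyl carbon has H0 and is bonded to O, not H1.
(D) contains an aldehyde (-CHO), which satisfies every atom and bond constraint.
So the answer is (D).

D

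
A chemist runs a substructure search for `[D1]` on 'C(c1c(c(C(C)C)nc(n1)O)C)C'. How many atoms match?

5

The query [D1] means: atom with exactly one heavy-atom neighbour (degree 1).
Check the 13 heavy atoms by environment: 2× n (aromatic, D2) → no; 4× c (aromatic, D3) → no; 1× C (D3) → no; 4× C (D1) → match; 1× O (D1) → match; 1× C (D2) → no.
Summing the matching environments: 4 + 1 = 5 matching atoms.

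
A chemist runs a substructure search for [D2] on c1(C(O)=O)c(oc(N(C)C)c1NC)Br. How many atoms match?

Check the 14 heavy atoms by environment: 1× o (aromatic, D2) → match; 4× c (aromatic, D3) → no; 1× N (D2) → match; 3× C (D1) → no; 1× N (D3) → no; 1× C (D3) → no; 2× O (D1) → no; 1× Br (D1) → no.
Summing the matching environments: 1 + 1 = 2 matching atoms.

2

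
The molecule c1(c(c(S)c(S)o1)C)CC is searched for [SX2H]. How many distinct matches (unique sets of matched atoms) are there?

2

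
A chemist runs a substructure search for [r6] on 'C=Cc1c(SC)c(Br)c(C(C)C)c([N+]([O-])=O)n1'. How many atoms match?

6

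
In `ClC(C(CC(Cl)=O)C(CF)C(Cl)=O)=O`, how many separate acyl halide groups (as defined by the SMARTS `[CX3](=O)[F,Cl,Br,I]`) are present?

3

[CX3](=O)[F,Cl,Br,I] is the SMARTS for an acyl halide: a carbonyl carbon bonded to a halogen.
The molecule carries 3 separate instances of an acyl chloride (-C(=O)Cl) meeting every constraint; each maps to a distinct set of atoms, giving 3 matches.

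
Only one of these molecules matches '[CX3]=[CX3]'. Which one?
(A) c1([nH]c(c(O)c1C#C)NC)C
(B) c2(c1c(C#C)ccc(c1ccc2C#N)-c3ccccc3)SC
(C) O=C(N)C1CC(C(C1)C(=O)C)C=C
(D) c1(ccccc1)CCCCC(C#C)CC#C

[CX3]=[CX3] describes a non-aromatic C=C double bond between two sp2 carbons (an alkene).
(A) has an ethynyl group (-C#CH) but the C-C bond is a triple bond, not a double bond.
(B) has an ethynyl group (-C#CH) but the C-C bond is a triple bond, not a double bond.
(C) contains a vinyl group (-CH=CH2), which satisfies every atom and bond constraint.
(D) has an ethynyl group (-C#CH) but the C-C bond is a triple bond, not a double bond.
So the answer is (C).

C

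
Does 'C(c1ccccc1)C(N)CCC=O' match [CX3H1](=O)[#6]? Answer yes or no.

Yes

The pattern [CX3H1](=O)[#6] describes an sp2 carbon with one H, double-bonded to O and single-bonded to carbon — an aldehyde.
The molecule carries an aldehyde (-CHO), whose atoms satisfy every constraint of the query, so the pattern matches.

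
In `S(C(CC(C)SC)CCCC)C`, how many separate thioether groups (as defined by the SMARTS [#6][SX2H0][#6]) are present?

2

[#6][SX2H0][#6] is the SMARTS for a thioether: an aliphatic sulfur bridging two carbons with no H on the sulfur.
The molecule carries 2 separate instances of a methylthio ether (-SCH3) meeting every constraint; each maps to a distinct set of atoms, giving 2 matches.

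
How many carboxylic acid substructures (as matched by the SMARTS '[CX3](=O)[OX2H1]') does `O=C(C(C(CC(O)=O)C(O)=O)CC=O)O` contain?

3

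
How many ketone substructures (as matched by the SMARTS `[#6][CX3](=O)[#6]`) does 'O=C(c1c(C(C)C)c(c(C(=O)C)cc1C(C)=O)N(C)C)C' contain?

3

[#6][CX3](=O)[#6] is the SMARTS for a ketone: a carbonyl carbon (no H) flanked by two carbons.
The molecule carries 3 separate instances of an acetyl/ketone group (-C(=O)CH3) meeting every constraint; each maps to a distinct set of atoms, giving 3 matches.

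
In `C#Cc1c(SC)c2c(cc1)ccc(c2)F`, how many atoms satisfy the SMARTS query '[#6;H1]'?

6

The query [#6;H1] means: any carbon bearing exactly one hydrogen.
Check the 15 heavy atoms by environment: 5× c (aromatic, H0) → no; 5× c (aromatic, H1) → match; 1× F (H0) → no; 1× C (H0) → no; 1× C (H1) → match; 1× S (H0) → no; 1× C (H3) → no.
Summing the matching environments: 5 + 1 = 6 matching atoms.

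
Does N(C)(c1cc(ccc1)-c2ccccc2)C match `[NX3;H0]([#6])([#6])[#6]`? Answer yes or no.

Yes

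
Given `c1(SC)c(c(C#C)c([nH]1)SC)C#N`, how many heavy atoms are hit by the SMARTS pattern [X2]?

5

Check the 13 heavy atoms by environment: 1× n (aromatic, X3) → no; 4× c (aromatic, X3) → no; 3× C (X2) → match; 1× N (X1) → no; 2× S (X2) → match; 2× C (X4) → no.
Summing the matching environments: 3 + 2 = 5 matching atoms.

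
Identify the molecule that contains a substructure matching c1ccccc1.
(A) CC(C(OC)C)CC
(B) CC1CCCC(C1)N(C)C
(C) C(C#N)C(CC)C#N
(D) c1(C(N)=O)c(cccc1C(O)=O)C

D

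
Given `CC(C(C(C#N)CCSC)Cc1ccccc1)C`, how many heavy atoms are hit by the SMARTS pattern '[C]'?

The query [C] means: uppercase C matches aliphatic (non-aromatic) carbon only.
Check the 18 heavy atoms by environment: 10× C → match; 1× S → no; 6× c (aromatic) → no; 1× N → no.
That gives 10 matching atoms.

10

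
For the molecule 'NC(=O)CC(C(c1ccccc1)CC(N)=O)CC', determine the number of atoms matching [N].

2

The query [N] means: uppercase N matches aliphatic (non-aromatic) nitrogen only.
Check the 18 heavy atoms by environment: 8× C → no; 6× c (aromatic) → no; 2× O → no; 2× N → match.
That gives 2 matching atoms.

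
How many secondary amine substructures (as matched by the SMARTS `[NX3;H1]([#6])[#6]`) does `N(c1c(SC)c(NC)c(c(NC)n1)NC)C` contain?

4

[NX3;H1]([#6])[#6] is the SMARTS for a secondary amine: a trivalent nitrogen with one H, bonded to two carbons.
The molecule carries 4 separate instances of an N-methylamino group (-NHCH3) meeting every constraint; each maps to a distinct set of atoms, giving 4 matches.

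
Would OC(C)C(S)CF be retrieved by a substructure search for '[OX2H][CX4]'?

The pattern [OX2H][CX4] describes a hydroxyl oxygen bound to an sp3 (X4) carbon — an aliphatic alcohol.
The molecule carries a hydroxyl group (-OH), whose atoms satisfy every constraint of the query, so the pattern matches.

Yes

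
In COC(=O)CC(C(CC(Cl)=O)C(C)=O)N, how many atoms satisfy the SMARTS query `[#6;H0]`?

3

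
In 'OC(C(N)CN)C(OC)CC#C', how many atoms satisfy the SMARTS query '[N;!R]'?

2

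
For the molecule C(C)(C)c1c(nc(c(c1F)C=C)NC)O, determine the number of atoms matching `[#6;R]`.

The query [#6;R] means: carbon that is part of a ring.
Check the 15 heavy atoms by environment: 1× n (aromatic, in 6-ring) → no; 5× c (aromatic, in 6-ring) → match; 1× N (acyclic) → no; 6× C (acyclic) → no; 1× F (acyclic) → no; 1× O (acyclic) → no.
That gives 5 matching atoms.

5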